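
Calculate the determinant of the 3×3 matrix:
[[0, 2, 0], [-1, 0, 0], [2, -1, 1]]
2

Expansion along first row:
det = 0·det([[0,0],[-1,1]]) - 2·det([[-1,0],[2,1]]) + 0·det([[-1,0],[2,-1]])
    = 0·(0·1 - 0·-1) - 2·(-1·1 - 0·2) + 0·(-1·-1 - 0·2)
    = 0·0 - 2·-1 + 0·1
    = 0 + 2 + 0 = 2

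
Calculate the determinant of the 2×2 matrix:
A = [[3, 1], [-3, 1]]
6

For A = [[a, b], [c, d]], det(A) = a*d - b*c.
det(A) = (3)*(1) - (1)*(-3) = 3 - -3 = 6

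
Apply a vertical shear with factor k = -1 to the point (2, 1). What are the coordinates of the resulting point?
(2, -1)

Shear matrix for vertical shear with factor k = -1:
[[1, 0], [-1, 1]]
Result: (2, 1) → (2, -1)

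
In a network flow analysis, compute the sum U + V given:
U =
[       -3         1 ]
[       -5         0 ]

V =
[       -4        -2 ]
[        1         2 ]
U + V =
[       -7        -1 ]
[       -4         2 ]

Matrix addition is elementwise: (U+V)[i][j] = U[i][j] + V[i][j].
  (U+V)[0][0] = (-3) + (-4) = -7
  (U+V)[0][1] = (1) + (-2) = -1
  (U+V)[1][0] = (-5) + (1) = -4
  (U+V)[1][1] = (0) + (2) = 2
U + V =
[       -7        -1 ]
[       -4         2 ]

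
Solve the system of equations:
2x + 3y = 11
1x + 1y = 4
x = 1, y = 3

Use elimination (row reduction):
Equation 1: 2x + 3y = 11.
Equation 2: 1x + 1y = 4.
Multiply Eq1 by 1 and Eq2 by 2: 2x + 3y = 11;  2x + 2y = 8.
Subtract: (-1)y = -3, so y = 3.
Back-substitute into Eq1: 2x + 3*(3) = 11, so x = 1.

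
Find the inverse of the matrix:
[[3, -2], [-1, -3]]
[[3/11, -2/11], [-1/11, -3/11]]

For [[a,b],[c,d]], inverse = (1/det)·[[d,-b],[-c,a]]
det = 3·-3 - -2·-1 = -11
Inverse = (1/-11)·[[-3, 2], [1, 3]]
        = [[3/11, -2/11], [-1/11, -3/11]]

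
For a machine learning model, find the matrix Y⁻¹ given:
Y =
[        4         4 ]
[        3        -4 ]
det(Y) = -28
Y⁻¹ =
[      1/7       1/7 ]
[     3/28      -1/7 ]

For a 2×2 matrix Y = [[a, b], [c, d]] with det(Y) ≠ 0, Y⁻¹ = (1/det(Y)) * [[d, -b], [-c, a]].
det(Y) = (4)*(-4) - (4)*(3) = -16 - 12 = -28.
Y⁻¹ = (1/-28) * [[-4, -4], [-3, 4]].
Dividing each entry by -28 and reducing:
Y⁻¹ =
[      1/7       1/7 ]
[     3/28      -1/7 ]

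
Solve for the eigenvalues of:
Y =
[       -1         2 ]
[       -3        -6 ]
λ = -4, -3

Solve det(Y - λI) = 0. For a 2×2 matrix the characteristic equation is λ² - (trace)λ + det = 0.
trace(Y) = a + d = -1 - 6 = -7.
det(Y) = a*d - b*c = (-1)*(-6) - (2)*(-3) = 6 + 6 = 12.
Characteristic equation: λ² - (-7)λ + (12) = 0.
Discriminant = (-7)² - 4*(12) = 49 - 48 = 1.
λ = (-7 ± √1) / 2 = (-7 ± 1) / 2 = -4, -3.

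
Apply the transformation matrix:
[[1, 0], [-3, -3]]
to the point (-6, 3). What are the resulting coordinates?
(-6, 9)

Matrix multiplication:
[[1, 0], [-3, -3]] × [-6, 3]ᵀ
= [1×-6 + 0×3, -3×-6 + -3×3]ᵀ
= [-6.0000, 9.0000]ᵀ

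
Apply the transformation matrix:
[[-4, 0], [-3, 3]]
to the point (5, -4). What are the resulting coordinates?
(-20, -27)

Matrix multiplication:
[[-4, 0], [-3, 3]] × [5, -4]ᵀ
= [-4×5 + 0×-4, -3×5 + 3×-4]ᵀ
= [-20.0000, -27.0000]ᵀ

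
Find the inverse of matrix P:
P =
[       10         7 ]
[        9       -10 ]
det(P) = -163
P⁻¹ =
[   10/163     7/163 ]
[    9/163   -10/163 ]

For a 2×2 matrix P = [[a, b], [c, d]] with det(P) ≠ 0, P⁻¹ = (1/det(P)) * [[d, -b], [-c, a]].
det(P) = (10)*(-10) - (7)*(9) = -100 - 63 = -163.
P⁻¹ = (1/-163) * [[-10, -7], [-9, 10]].
Dividing each entry by -163 and reducing:
P⁻¹ =
[   10/163     7/163 ]
[    9/163   -10/163 ]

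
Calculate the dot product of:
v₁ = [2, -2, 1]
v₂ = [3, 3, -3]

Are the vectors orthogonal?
-3, No

The dot product is the sum of products of corresponding components.
v₁·v₂ = (2)*(3) + (-2)*(3) + (1)*(-3) = 6 - 6 - 3 = -3.
Two vectors are orthogonal iff their dot product is 0; here the dot product is -3, so the vectors are not orthogonal.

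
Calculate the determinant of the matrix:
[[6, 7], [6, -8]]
-90

For a 2×2 matrix [[a, b], [c, d]], det = ad - bc
det = (6)(-8) - (7)(6) = -48 - 42 = -90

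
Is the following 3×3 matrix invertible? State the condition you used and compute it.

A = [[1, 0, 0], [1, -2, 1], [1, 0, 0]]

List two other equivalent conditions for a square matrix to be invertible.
No, not invertible; det(A) = 0 (two rows are equal, so the rows are linearly dependent). Equivalent conditions (failing for this A): rank(A) < 3; Ax = 0 has non-trivial solutions; 0 is an eigenvalue; the columns are linearly dependent.

To check invertibility, compute det(A).
In this matrix, row 0 and the last row are identical, so one row is a scalar multiple of another and the rows are linearly dependent.
A matrix with linearly dependent rows has det = 0 and is not invertible.
Equivalent failed conditions:
- rank(A) < 3.
- Ax = 0 has non-trivial solutions.
- 0 is an eigenvalue.
- The columns are linearly dependent.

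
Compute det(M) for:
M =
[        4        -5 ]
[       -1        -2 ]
det(M) = -13

For a 2×2 matrix [[a, b], [c, d]], det = a*d - b*c.
det(M) = (4)*(-2) - (-5)*(-1) = -8 - 5 = -13.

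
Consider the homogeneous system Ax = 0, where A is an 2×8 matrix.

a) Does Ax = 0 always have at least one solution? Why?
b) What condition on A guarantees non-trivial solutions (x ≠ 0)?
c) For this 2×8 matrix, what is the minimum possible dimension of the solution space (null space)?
a) Yes, x = 0 is always a solution. b) When A has linearly dependent columns (rank < n). c) Minimum nullity = 6.

a) x = 0 satisfies A·0 = 0, so the zero vector is always a solution.
b) Non-trivial solutions exist iff the columns of A are linearly dependent, equivalently rank(A) < n (the number of columns).
c) By rank-nullity, rank(A) + nullity(A) = n = 8. Since A has only 2 rows, rank(A) ≤ 2, so nullity(A) ≥ 8 - 2 = 6.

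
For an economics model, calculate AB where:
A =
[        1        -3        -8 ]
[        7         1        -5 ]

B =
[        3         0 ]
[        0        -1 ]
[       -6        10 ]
AB =
[       51       -77 ]
[       51       -51 ]

Matrix multiplication: (AB)[i][j] = sum over k of A[i][k] * B[k][j].
  (AB)[0][0] = (1)*(3) + (-3)*(0) + (-8)*(-6) = 51
  (AB)[0][1] = (1)*(0) + (-3)*(-1) + (-8)*(10) = -77
  (AB)[1][0] = (7)*(3) + (1)*(0) + (-5)*(-6) = 51
  (AB)[1][1] = (7)*(0) + (1)*(-1) + (-5)*(10) = -51
AB =
[       51       -77 ]
[       51       -51 ]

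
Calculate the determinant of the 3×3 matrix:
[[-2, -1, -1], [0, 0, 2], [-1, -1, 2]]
-2

Expansion along first row:
det = -2·det([[0,2],[-1,2]]) - -1·det([[0,2],[-1,2]]) + -1·det([[0,0],[-1,-1]])
    = -2·(0·2 - 2·-1) - -1·(0·2 - 2·-1) + -1·(0·-1 - 0·-1)
    = -2·2 - -1·2 + -1·0
    = -4 + 2 + 0 = -2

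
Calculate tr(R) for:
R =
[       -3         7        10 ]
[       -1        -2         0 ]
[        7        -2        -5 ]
tr(R) = -3 - 2 - 5 = -10

The trace of a square matrix is the sum of its diagonal entries.
Diagonal entries of R: R[0][0] = -3, R[1][1] = -2, R[2][2] = -5.
tr(R) = -3 - 2 - 5 = -10.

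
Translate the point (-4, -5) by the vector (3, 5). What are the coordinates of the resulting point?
(-1, 0)

Translation by (3, 5):
x' = -4 + 3 = -1
y' = -5 + 5 = 0
Homogeneous matrix: [[1, 0, 3], [0, 1, 5], [0, 0, 1]]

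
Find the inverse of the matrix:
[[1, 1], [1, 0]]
[[0, 1], [1, -1]]

For [[a,b],[c,d]], inverse = (1/det)·[[d,-b],[-c,a]]
det = 1·0 - 1·1 = -1
Inverse = (1/-1)·[[0, -1], [-1, 1]]
        = [[0, 1], [1, -1]]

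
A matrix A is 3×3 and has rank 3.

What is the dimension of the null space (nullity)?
0

The rank-nullity theorem for an m×n matrix states:
rank(A) + nullity(A) = n (the number of columns).
Here n = 3 and rank(A) = 3, so nullity(A) = 3 - 3 = 0.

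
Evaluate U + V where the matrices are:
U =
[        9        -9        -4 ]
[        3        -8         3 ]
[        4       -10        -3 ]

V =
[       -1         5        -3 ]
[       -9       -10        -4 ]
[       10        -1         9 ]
U + V =
[        8        -4        -7 ]
[       -6       -18        -1 ]
[       14       -11         6 ]

Matrix addition is elementwise: (U+V)[i][j] = U[i][j] + V[i][j].
  (U+V)[0][0] = (9) + (-1) = 8
  (U+V)[0][1] = (-9) + (5) = -4
  (U+V)[0][2] = (-4) + (-3) = -7
  (U+V)[1][0] = (3) + (-9) = -6
  (U+V)[1][1] = (-8) + (-10) = -18
  (U+V)[1][2] = (3) + (-4) = -1
  (U+V)[2][0] = (4) + (10) = 14
  (U+V)[2][1] = (-10) + (-1) = -11
  (U+V)[2][2] = (-3) + (9) = 6
U + V =
[        8        -4        -7 ]
[       -6       -18        -1 ]
[       14       -11         6 ]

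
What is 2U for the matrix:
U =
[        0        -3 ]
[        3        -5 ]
2U =
[        0        -6 ]
[        6       -10 ]

Scalar multiplication is elementwise: (2U)[i][j] = 2 * U[i][j].
  (2U)[0][0] = 2 * (0) = 0
  (2U)[0][1] = 2 * (-3) = -6
  (2U)[1][0] = 2 * (3) = 6
  (2U)[1][1] = 2 * (-5) = -10
2U =
[        0        -6 ]
[        6       -10 ]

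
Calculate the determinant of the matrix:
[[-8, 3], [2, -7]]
50

For a 2×2 matrix [[a, b], [c, d]], det = ad - bc
det = (-8)(-7) - (3)(2) = 56 - 6 = 50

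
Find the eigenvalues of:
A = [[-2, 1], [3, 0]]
λ = -3, 1

Solve det(A - λI) = 0. For a 2×2 matrix this is λ² - (trace)λ + det = 0.
trace(A) = -2 + 0 = -2.
det(A) = (-2)*(0) - (1)*(3) = 0 - 3 = -3.
Characteristic equation: λ² - (-2)λ + (-3) = 0.
Discriminant: (-2)² - 4*(-3) = 4 + 12 = 16.
Roots: λ = (-2 ± √16) / 2 = -3, 1.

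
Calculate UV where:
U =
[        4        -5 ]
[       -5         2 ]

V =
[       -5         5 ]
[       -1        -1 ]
UV =
[      -15        25 ]
[       23       -27 ]

Matrix multiplication: (UV)[i][j] = sum over k of U[i][k] * V[k][j].
  (UV)[0][0] = (4)*(-5) + (-5)*(-1) = -15
  (UV)[0][1] = (4)*(5) + (-5)*(-1) = 25
  (UV)[1][0] = (-5)*(-5) + (2)*(-1) = 23
  (UV)[1][1] = (-5)*(5) + (2)*(-1) = -27
UV =
[      -15        25 ]
[       23       -27 ]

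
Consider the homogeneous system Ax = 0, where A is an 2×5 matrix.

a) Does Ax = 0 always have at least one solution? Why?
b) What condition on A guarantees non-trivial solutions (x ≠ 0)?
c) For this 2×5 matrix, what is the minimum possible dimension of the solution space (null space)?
a) Yes, x = 0 is always a solution. b) When A has linearly dependent columns (rank < n). c) Minimum nullity = 3.

a) x = 0 satisfies A·0 = 0, so the zero vector is always a solution.
b) Non-trivial solutions exist iff the columns of A are linearly dependent, equivalently rank(A) < n (the number of columns).
c) By rank-nullity, rank(A) + nullity(A) = n = 5. Since A has only 2 rows, rank(A) ≤ 2, so nullity(A) ≥ 5 - 2 = 3.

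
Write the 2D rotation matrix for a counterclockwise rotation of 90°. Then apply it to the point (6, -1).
R = [[0, -1], [1, 0]]; R·(6, -1) = (1, 6)

Rotation matrix formula: R(θ) = [[cos θ, -sin θ], [sin θ, cos θ]]
For θ = 90°:
cos(90°) = 0
sin(90°) = 1
R = [[0, -1], [1, 0]]
Apply to (6, -1): [0·6 + (-1)·-1, 1·6 + 0·-1] = (1, 6)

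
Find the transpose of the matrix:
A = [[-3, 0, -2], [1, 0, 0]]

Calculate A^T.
[[-3, 1], [0, 0], [-2, 0]]

The transpose sends entry (i,j) to (j,i); rows become columns.
Row 0 of A: [-3, 0, -2] -> column 0 of A^T.
Row 1 of A: [1, 0, 0] -> column 1 of A^T.
A^T = [[-3, 1], [0, 0], [-2, 0]]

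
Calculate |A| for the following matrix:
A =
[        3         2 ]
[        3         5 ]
det(A) = 9

For a 2×2 matrix [[a, b], [c, d]], det = a*d - b*c.
det(A) = (3)*(5) - (2)*(3) = 15 - 6 = 9.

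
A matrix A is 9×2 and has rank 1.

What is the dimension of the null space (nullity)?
1

The rank-nullity theorem for an m×n matrix states:
rank(A) + nullity(A) = n (the number of columns).
Here n = 2 and rank(A) = 1, so nullity(A) = 2 - 1 = 1.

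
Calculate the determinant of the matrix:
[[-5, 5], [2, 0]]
-10

For a 2×2 matrix [[a, b], [c, d]], det = ad - bc
det = (-5)(0) - (5)(2) = 0 - 10 = -10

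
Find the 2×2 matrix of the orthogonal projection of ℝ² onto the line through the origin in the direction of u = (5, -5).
[[1/2, -1/2], [-1/2, 1/2]]

The orthogonal projection onto the line spanned by a nonzero vector u = (a, b) has matrix P = (u uᵀ) / (uᵀ u) = (1/(a² + b²)) · [[a², ab], [ab, b²]].
Here u = (5, -5), so a² + b² = 25 + 25 = 50.
P = (1/50) · [[25, -25], [-25, 25]] = [[1/2, -1/2], [-1/2, 1/2]].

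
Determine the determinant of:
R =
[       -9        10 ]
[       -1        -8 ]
det(R) = 82

For a 2×2 matrix [[a, b], [c, d]], det = a*d - b*c.
det(R) = (-9)*(-8) - (10)*(-1) = 72 + 10 = 82.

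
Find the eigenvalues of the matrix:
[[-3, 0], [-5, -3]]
λ = -3 and λ = -3

Characteristic equation: det(A - λI) = 0
λ² - (trace)λ + (det) = 0
λ² - (-6)λ + (9) = 0
λ² + 6λ + 9 = 0
Solving: λ = -3, -3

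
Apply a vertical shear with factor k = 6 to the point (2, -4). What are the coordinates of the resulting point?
(2, 8)

Shear matrix for vertical shear with factor k = 6:
[[1, 0], [6, 1]]
Result: (2, -4) → (2, 8)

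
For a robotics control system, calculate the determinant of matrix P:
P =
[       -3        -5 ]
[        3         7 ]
det(P) = -6

For a 2×2 matrix [[a, b], [c, d]], det = a*d - b*c.
det(P) = (-3)*(7) - (-5)*(3) = -21 + 15 = -6.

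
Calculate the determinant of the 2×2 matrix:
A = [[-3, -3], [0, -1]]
3

For A = [[a, b], [c, d]], det(A) = a*d - b*c.
det(A) = (-3)*(-1) - (-3)*(0) = 3 - 0 = 3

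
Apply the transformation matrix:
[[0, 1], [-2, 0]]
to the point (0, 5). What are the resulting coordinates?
(5, 0)

Matrix multiplication:
[[0, 1], [-2, 0]] × [0, 5]ᵀ
= [0×0 + 1×5, -2×0 + 0×5]ᵀ
= [5.0000, 0.0000]ᵀ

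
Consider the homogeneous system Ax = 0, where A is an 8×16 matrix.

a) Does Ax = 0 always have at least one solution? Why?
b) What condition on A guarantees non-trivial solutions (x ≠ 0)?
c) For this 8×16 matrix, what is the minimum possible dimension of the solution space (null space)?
a) Yes, x = 0 is always a solution. b) When A has linearly dependent columns (rank < n). c) Minimum nullity = 8.

a) x = 0 satisfies A·0 = 0, so the zero vector is always a solution.
b) Non-trivial solutions exist iff the columns of A are linearly dependent, equivalently rank(A) < n (the number of columns).
c) By rank-nullity, rank(A) + nullity(A) = n = 16. Since A has only 8 rows, rank(A) ≤ 8, so nullity(A) ≥ 16 - 8 = 8.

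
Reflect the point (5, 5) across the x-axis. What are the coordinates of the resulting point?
(5, -5)

Reflection across x-axis: (5, 5) → (5, -5)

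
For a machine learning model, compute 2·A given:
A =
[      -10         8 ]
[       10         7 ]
2A =
[      -20        16 ]
[       20        14 ]

Scalar multiplication is elementwise: (2A)[i][j] = 2 * A[i][j].
  (2A)[0][0] = 2 * (-10) = -20
  (2A)[0][1] = 2 * (8) = 16
  (2A)[1][0] = 2 * (10) = 20
  (2A)[1][1] = 2 * (7) = 14
2A =
[      -20        16 ]
[       20        14 ]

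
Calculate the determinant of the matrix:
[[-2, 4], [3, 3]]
-18

For a 2×2 matrix [[a, b], [c, d]], det = ad - bc
det = (-2)(3) - (4)(3) = -6 - 12 = -18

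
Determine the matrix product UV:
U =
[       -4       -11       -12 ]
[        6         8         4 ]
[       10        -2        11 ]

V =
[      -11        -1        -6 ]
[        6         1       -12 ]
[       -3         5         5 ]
UV =
[       14       -67        96 ]
[      -30        22      -112 ]
[     -155        43        19 ]

Matrix multiplication: (UV)[i][j] = sum over k of U[i][k] * V[k][j].
  (UV)[0][0] = (-4)*(-11) + (-11)*(6) + (-12)*(-3) = 14
  (UV)[0][1] = (-4)*(-1) + (-11)*(1) + (-12)*(5) = -67
  (UV)[0][2] = (-4)*(-6) + (-11)*(-12) + (-12)*(5) = 96
  (UV)[1][0] = (6)*(-11) + (8)*(6) + (4)*(-3) = -30
  (UV)[1][1] = (6)*(-1) + (8)*(1) + (4)*(5) = 22
  (UV)[1][2] = (6)*(-6) + (8)*(-12) + (4)*(5) = -112
  (UV)[2][0] = (10)*(-11) + (-2)*(6) + (11)*(-3) = -155
  (UV)[2][1] = (10)*(-1) + (-2)*(1) + (11)*(5) = 43
  (UV)[2][2] = (10)*(-6) + (-2)*(-12) + (11)*(5) = 19
UV =
[       14       -67        96 ]
[      -30        22      -112 ]
[     -155        43        19 ]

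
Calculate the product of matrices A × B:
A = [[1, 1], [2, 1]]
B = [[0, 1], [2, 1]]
[[2, 2], [2, 3]]

Matrix multiplication:
C[0][0] = 1×0 + 1×2 = 2
C[0][1] = 1×1 + 1×1 = 2
C[1][0] = 2×0 + 1×2 = 2
C[1][1] = 2×1 + 1×1 = 3
Result: [[2, 2], [2, 3]]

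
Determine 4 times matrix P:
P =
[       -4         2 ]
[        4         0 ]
4P =
[      -16         8 ]
[       16         0 ]

Scalar multiplication is elementwise: (4P)[i][j] = 4 * P[i][j].
  (4P)[0][0] = 4 * (-4) = -16
  (4P)[0][1] = 4 * (2) = 8
  (4P)[1][0] = 4 * (4) = 16
  (4P)[1][1] = 4 * (0) = 0
4P =
[      -16         8 ]
[       16         0 ]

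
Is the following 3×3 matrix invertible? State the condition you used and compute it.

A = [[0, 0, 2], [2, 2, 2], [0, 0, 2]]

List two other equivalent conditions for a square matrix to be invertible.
No, not invertible; det(A) = 0 (two rows are equal, so the rows are linearly dependent). Equivalent conditions (failing for this A): rank(A) < 3; Ax = 0 has non-trivial solutions; 0 is an eigenvalue; the columns are linearly dependent.

To check invertibility, compute det(A).
In this matrix, row 0 and the last row are identical, so one row is a scalar multiple of another and the rows are linearly dependent.
A matrix with linearly dependent rows has det = 0 and is not invertible.
Equivalent failed conditions:
- rank(A) < 3.
- Ax = 0 has non-trivial solutions.
- 0 is an eigenvalue.
- The columns are linearly dependent.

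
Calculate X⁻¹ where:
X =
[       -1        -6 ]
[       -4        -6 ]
det(X) = -18
X⁻¹ =
[      1/3      -1/3 ]
[     -2/9      1/18 ]

For a 2×2 matrix X = [[a, b], [c, d]] with det(X) ≠ 0, X⁻¹ = (1/det(X)) * [[d, -b], [-c, a]].
det(X) = (-1)*(-6) - (-6)*(-4) = 6 - 24 = -18.
X⁻¹ = (1/-18) * [[-6, 6], [4, -1]].
Dividing each entry by -18 and reducing:
X⁻¹ =
[      1/3      -1/3 ]
[     -2/9      1/18 ]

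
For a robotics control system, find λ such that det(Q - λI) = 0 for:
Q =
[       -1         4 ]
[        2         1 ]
λ = -3, 3

Solve det(Q - λI) = 0. For a 2×2 matrix the characteristic equation is λ² - (trace)λ + det = 0.
trace(Q) = a + d = -1 + 1 = 0.
det(Q) = a*d - b*c = (-1)*(1) - (4)*(2) = -1 - 8 = -9.
Characteristic equation: λ² - (0)λ + (-9) = 0.
Discriminant = (0)² - 4*(-9) = 0 + 36 = 36.
λ = (0 ± √36) / 2 = (0 ± 6) / 2 = -3, 3.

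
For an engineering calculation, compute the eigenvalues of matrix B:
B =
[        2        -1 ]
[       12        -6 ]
λ = -4, 0

Solve det(B - λI) = 0. For a 2×2 matrix the characteristic equation is λ² - (trace)λ + det = 0.
trace(B) = a + d = 2 - 6 = -4.
det(B) = a*d - b*c = (2)*(-6) - (-1)*(12) = -12 + 12 = 0.
Characteristic equation: λ² - (-4)λ + (0) = 0.
Discriminant = (-4)² - 4*(0) = 16 - 0 = 16.
λ = (-4 ± √16) / 2 = (-4 ± 4) / 2 = -4, 0.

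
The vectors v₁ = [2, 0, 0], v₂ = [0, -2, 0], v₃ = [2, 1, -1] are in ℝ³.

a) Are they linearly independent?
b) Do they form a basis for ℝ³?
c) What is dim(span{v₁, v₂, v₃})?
Yes independent, yes basis, dim = 3

Stack v₁, v₂, v₃ as rows of a 3×3 matrix.
[[2, 0, 0]; [0, -2, 0]; [2, 1, -1]] is already lower triangular with nonzero diagonal entries (2, -2, -1), so its determinant is the product of the diagonal entries, det = (2)·(-2)·(-1) = 4 ≠ 0, and the rows are linearly independent.
Three linearly independent vectors in ℝ³ form a basis for ℝ³, so dim(span{v₁,v₂,v₃}) = 3.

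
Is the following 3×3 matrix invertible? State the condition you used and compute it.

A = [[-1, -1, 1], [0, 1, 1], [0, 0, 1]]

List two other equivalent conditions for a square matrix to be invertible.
Yes, invertible; det(A) = -1 ≠ 0. Equivalent conditions: rank(A) = 3; Ax = 0 has only the trivial solution; 0 is not an eigenvalue; the columns of A are linearly independent.

To check invertibility, compute det(A).
The given matrix is triangular, so det(A) equals the product of its diagonal entries = -1 ≠ 0.
Since det(A) ≠ 0, A is invertible.
Equivalent conditions for a square matrix A to be invertible:
- rank(A) = 3 (full rank).
- The homogeneous system Ax = 0 has only the trivial solution x = 0.
- 0 is not an eigenvalue of A.
- The columns (equivalently rows) of A are linearly independent.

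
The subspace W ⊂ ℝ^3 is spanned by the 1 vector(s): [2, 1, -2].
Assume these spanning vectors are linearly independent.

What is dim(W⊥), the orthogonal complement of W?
dim(W⊥) = 2

For any subspace W of ℝ^n, dim(W) + dim(W⊥) = n (the whole-space dimension).
Here the given 1 vectors are linearly independent, so dim(W) = 1.
Thus dim(W⊥) = n - dim(W) = 3 - 1 = 2.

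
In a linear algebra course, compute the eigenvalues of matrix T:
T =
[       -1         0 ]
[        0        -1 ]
λ = -1, -1

Solve det(T - λI) = 0. For a 2×2 matrix the characteristic equation is λ² - (trace)λ + det = 0.
trace(T) = a + d = -1 - 1 = -2.
det(T) = a*d - b*c = (-1)*(-1) - (0)*(0) = 1 - 0 = 1.
Characteristic equation: λ² - (-2)λ + (1) = 0.
Discriminant = (-2)² - 4*(1) = 4 - 4 = 0.
λ = (-2 ± √0) / 2 = (-2 ± 0) / 2 = -1, -1.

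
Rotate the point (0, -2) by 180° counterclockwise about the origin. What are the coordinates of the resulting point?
(0, 2)

Rotation matrix R(θ) = [[cos θ, -sin θ], [sin θ, cos θ]]; for θ = 180°:
R = [[-1, 0], [0, -1]]
Result: R × [0, -2]ᵀ = [-1·0 + (0)·-2, 0·0 + (-1)·-2]ᵀ = (0, 2)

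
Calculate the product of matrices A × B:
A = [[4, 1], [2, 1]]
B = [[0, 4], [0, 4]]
[[0, 20], [0, 12]]

Matrix multiplication:
C[0][0] = 4×0 + 1×0 = 0
C[0][1] = 4×4 + 1×4 = 20
C[1][0] = 2×0 + 1×0 = 0
C[1][1] = 2×4 + 1×4 = 12
Result: [[0, 20], [0, 12]]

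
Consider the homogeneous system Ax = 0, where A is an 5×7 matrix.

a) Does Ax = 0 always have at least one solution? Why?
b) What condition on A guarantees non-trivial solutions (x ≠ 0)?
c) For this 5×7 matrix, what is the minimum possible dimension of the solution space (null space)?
a) Yes, x = 0 is always a solution. b) When A has linearly dependent columns (rank < n). c) Minimum nullity = 2.

a) x = 0 satisfies A·0 = 0, so the zero vector is always a solution.
b) Non-trivial solutions exist iff the columns of A are linearly dependent, equivalently rank(A) < n (the number of columns).
c) By rank-nullity, rank(A) + nullity(A) = n = 7. Since A has only 5 rows, rank(A) ≤ 5, so nullity(A) ≥ 7 - 5 = 2.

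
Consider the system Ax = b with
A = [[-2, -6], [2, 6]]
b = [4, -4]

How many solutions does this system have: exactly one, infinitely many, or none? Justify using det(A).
Infinitely many solutions

det(A) = (-2)*(6) - (-6)*(2) = 0, so A is singular (column 2 is 3 times column 1).
b = [4, -4] = -2 * column 1 of A, so b lies in the column space of A.
A singular matrix whose right-hand side is in its column space gives a 1-parameter family of solutions — infinitely many.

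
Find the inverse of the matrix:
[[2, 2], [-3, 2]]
[[1/5, -1/5], [3/10, 1/5]]

For [[a,b],[c,d]], inverse = (1/det)·[[d,-b],[-c,a]]
det = 2·2 - 2·-3 = 10
Inverse = (1/10)·[[2, -2], [3, 2]]
        = [[1/5, -1/5], [3/10, 1/5]]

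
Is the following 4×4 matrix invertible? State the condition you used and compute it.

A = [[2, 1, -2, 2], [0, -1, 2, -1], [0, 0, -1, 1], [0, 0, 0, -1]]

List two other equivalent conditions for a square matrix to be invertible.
Yes, invertible; det(A) = -2 ≠ 0. Equivalent conditions: rank(A) = 4; Ax = 0 has only the trivial solution; 0 is not an eigenvalue; the columns of A are linearly independent.

To check invertibility, compute det(A).
The given matrix is triangular, so det(A) equals the product of its diagonal entries = -2 ≠ 0.
Since det(A) ≠ 0, A is invertible.
Equivalent conditions for a square matrix A to be invertible:
- rank(A) = 4 (full rank).
- The homogeneous system Ax = 0 has only the trivial solution x = 0.
- 0 is not an eigenvalue of A.
- The columns (equivalently rows) of A are linearly independent.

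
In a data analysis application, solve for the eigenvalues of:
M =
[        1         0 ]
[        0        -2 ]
λ = -2, 1

Solve det(M - λI) = 0. For a 2×2 matrix the characteristic equation is λ² - (trace)λ + det = 0.
trace(M) = a + d = 1 - 2 = -1.
det(M) = a*d - b*c = (1)*(-2) - (0)*(0) = -2 - 0 = -2.
Characteristic equation: λ² - (-1)λ + (-2) = 0.
Discriminant = (-1)² - 4*(-2) = 1 + 8 = 9.
λ = (-1 ± √9) / 2 = (-1 ± 3) / 2 = -2, 1.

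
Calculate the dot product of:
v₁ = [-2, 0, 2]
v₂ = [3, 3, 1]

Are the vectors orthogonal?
-4, No

The dot product is the sum of products of corresponding components.
v₁·v₂ = (-2)*(3) + (0)*(3) + (2)*(1) = -6 + 0 + 2 = -4.
Two vectors are orthogonal iff their dot product is 0; here the dot product is -4, so the vectors are not orthogonal.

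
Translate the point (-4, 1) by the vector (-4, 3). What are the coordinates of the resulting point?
(-8, 4)

Translation by (-4, 3):
x' = -4 + -4 = -8
y' = 1 + 3 = 4
Homogeneous matrix: [[1, 0, -4], [0, 1, 3], [0, 0, 1]]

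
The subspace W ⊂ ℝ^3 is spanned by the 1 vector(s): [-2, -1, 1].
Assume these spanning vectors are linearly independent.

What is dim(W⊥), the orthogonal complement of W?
dim(W⊥) = 2

For any subspace W of ℝ^n, dim(W) + dim(W⊥) = n (the whole-space dimension).
Here the given 1 vectors are linearly independent, so dim(W) = 1.
Thus dim(W⊥) = n - dim(W) = 3 - 1 = 2.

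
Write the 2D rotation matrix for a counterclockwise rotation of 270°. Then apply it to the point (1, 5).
R = [[0, 1], [-1, 0]]; R·(1, 5) = (5, -1)

Rotation matrix formula: R(θ) = [[cos θ, -sin θ], [sin θ, cos θ]]
For θ = 270°:
cos(270°) = 0
sin(270°) = -1
R = [[0, 1], [-1, 0]]
Apply to (1, 5): [0·1 + (1)·5, -1·1 + 0·5] = (5, -1)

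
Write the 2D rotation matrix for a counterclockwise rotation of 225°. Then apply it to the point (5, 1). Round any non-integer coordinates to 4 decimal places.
R = [[-√2/2, √2/2], [-√2/2, -√2/2]]; R·(5, 1) = (-2.8284, -4.2426)

Rotation matrix formula: R(θ) = [[cos θ, -sin θ], [sin θ, cos θ]]
For θ = 225°:
cos(225°) = -√2/2
sin(225°) = -√2/2
R = [[-√2/2, √2/2], [-√2/2, -√2/2]]
Apply to (5, 1): [-√2/2·5 + (√2/2)·1, -√2/2·5 + -√2/2·1] = (-2.8284, -4.2426)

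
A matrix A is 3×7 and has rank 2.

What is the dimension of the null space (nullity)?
5

The rank-nullity theorem for an m×n matrix states:
rank(A) + nullity(A) = n (the number of columns).
Here n = 7 and rank(A) = 2, so nullity(A) = 7 - 2 = 5.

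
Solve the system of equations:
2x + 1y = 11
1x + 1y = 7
x = 4, y = 3

Use elimination (row reduction):
Equation 1: 2x + 1y = 11.
Equation 2: 1x + 1y = 7.
Multiply Eq1 by 1 and Eq2 by 2: 2x + 1y = 11;  2x + 2y = 14.
Subtract: (1)y = 3, so y = 3.
Back-substitute into Eq1: 2x + 1*(3) = 11, so x = 4.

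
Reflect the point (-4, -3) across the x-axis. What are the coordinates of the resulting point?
(-4, 3)

Reflection across x-axis: (-4, -3) → (-4, 3)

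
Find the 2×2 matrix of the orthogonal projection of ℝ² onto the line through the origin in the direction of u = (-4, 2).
[[4/5, -2/5], [-2/5, 1/5]]

The orthogonal projection onto the line spanned by a nonzero vector u = (a, b) has matrix P = (u uᵀ) / (uᵀ u) = (1/(a² + b²)) · [[a², ab], [ab, b²]].
Here u = (-4, 2), so a² + b² = 16 + 4 = 20.
P = (1/20) · [[16, -8], [-8, 4]] = [[4/5, -2/5], [-2/5, 1/5]].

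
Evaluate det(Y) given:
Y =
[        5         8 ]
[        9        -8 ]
det(Y) = -112

For a 2×2 matrix [[a, b], [c, d]], det = a*d - b*c.
det(Y) = (5)*(-8) - (8)*(9) = -40 - 72 = -112.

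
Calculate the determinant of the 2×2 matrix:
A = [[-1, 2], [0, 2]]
-2

For A = [[a, b], [c, d]], det(A) = a*d - b*c.
det(A) = (-1)*(2) - (2)*(0) = -2 - 0 = -2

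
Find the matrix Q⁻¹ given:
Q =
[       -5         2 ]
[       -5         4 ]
det(Q) = -10
Q⁻¹ =
[     -2/5       1/5 ]
[     -1/2       1/2 ]

For a 2×2 matrix Q = [[a, b], [c, d]] with det(Q) ≠ 0, Q⁻¹ = (1/det(Q)) * [[d, -b], [-c, a]].
det(Q) = (-5)*(4) - (2)*(-5) = -20 + 10 = -10.
Q⁻¹ = (1/-10) * [[4, -2], [5, -5]].
Dividing each entry by -10 and reducing:
Q⁻¹ =
[     -2/5       1/5 ]
[     -1/2       1/2 ]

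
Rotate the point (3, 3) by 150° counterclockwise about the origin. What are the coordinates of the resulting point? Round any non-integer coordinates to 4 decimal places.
(-4.0981, -1.0981)

Rotation matrix R(θ) = [[cos θ, -sin θ], [sin θ, cos θ]]; for θ = 150°:
R = [[-√3/2, -1/2], [1/2, -√3/2]]
Result: R × [3, 3]ᵀ = [-√3/2·3 + (-1/2)·3, 1/2·3 + (-√3/2)·3]ᵀ = (-4.0981, -1.0981)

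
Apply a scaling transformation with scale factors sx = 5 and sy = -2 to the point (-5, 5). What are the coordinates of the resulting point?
(-25, -10)

Scaling matrix:
[[5, 0], [0, -2]]
Result: (-5 × 5, 5 × -2) = (-25, -10)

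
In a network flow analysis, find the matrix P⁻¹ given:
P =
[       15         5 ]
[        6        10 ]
det(P) = 120
P⁻¹ =
[     1/12     -1/24 ]
[    -1/20       1/8 ]

For a 2×2 matrix P = [[a, b], [c, d]] with det(P) ≠ 0, P⁻¹ = (1/det(P)) * [[d, -b], [-c, a]].
det(P) = (15)*(10) - (5)*(6) = 150 - 30 = 120.
P⁻¹ = (1/120) * [[10, -5], [-6, 15]].
Dividing each entry by 120 and reducing:
P⁻¹ =
[     1/12     -1/24 ]
[    -1/20       1/8 ]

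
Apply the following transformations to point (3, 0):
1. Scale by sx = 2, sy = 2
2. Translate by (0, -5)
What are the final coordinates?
(6, -5)

Step 1: Scale (3, 0) by (sx, sy) = (2, 2) → (6, 0)
Step 2: Translate by (0, -5) → (6, -5)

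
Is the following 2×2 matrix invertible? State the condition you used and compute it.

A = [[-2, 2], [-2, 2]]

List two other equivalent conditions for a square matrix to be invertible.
No, not invertible; det(A) = 0 (two rows are equal, so the rows are linearly dependent). Equivalent conditions (failing for this A): rank(A) < 2; Ax = 0 has non-trivial solutions; 0 is an eigenvalue; the columns are linearly dependent.

To check invertibility, compute det(A).
In this matrix, row 0 and the last row are identical, so one row is a scalar multiple of another and the rows are linearly dependent.
A matrix with linearly dependent rows has det = 0 and is not invertible.
Equivalent failed conditions:
- rank(A) < 2.
- Ax = 0 has non-trivial solutions.
- 0 is an eigenvalue.
- The columns are linearly dependent.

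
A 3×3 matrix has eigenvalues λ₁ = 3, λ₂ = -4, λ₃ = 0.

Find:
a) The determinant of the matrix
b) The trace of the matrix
det = 0, trace = -1

Two standard eigenvalue identities:
- det(A) equals the product of the eigenvalues (counted with multiplicity).
- trace(A) equals the sum of the eigenvalues.
det(A) = (3)*(-4)*(0) = 0.
trace(A) = 3 - 4 + 0 = -1.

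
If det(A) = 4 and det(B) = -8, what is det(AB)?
-32

Use the multiplicative property of determinants: det(AB) = det(A)*det(B).
det(AB) = (4)*(-8) = -32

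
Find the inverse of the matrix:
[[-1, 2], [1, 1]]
[[-1/3, 2/3], [1/3, 1/3]]

For [[a,b],[c,d]], inverse = (1/det)·[[d,-b],[-c,a]]
det = -1·1 - 2·1 = -3
Inverse = (1/-3)·[[1, -2], [-1, -1]]
        = [[-1/3, 2/3], [1/3, 1/3]]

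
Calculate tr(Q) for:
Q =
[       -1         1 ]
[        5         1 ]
tr(Q) = -1 + 1 = 0

The trace of a square matrix is the sum of its diagonal entries.
Diagonal entries of Q: Q[0][0] = -1, Q[1][1] = 1.
tr(Q) = -1 + 1 = 0.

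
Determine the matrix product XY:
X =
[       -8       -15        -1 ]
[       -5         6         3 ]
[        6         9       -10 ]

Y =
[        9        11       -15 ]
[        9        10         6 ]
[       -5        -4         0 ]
XY =
[     -202      -234        30 ]
[       -6        -7       111 ]
[      185       196       -36 ]

Matrix multiplication: (XY)[i][j] = sum over k of X[i][k] * Y[k][j].
  (XY)[0][0] = (-8)*(9) + (-15)*(9) + (-1)*(-5) = -202
  (XY)[0][1] = (-8)*(11) + (-15)*(10) + (-1)*(-4) = -234
  (XY)[0][2] = (-8)*(-15) + (-15)*(6) + (-1)*(0) = 30
  (XY)[1][0] = (-5)*(9) + (6)*(9) + (3)*(-5) = -6
  (XY)[1][1] = (-5)*(11) + (6)*(10) + (3)*(-4) = -7
  (XY)[1][2] = (-5)*(-15) + (6)*(6) + (3)*(0) = 111
  (XY)[2][0] = (6)*(9) + (9)*(9) + (-10)*(-5) = 185
  (XY)[2][1] = (6)*(11) + (9)*(10) + (-10)*(-4) = 196
  (XY)[2][2] = (6)*(-15) + (9)*(6) + (-10)*(0) = -36
XY =
[     -202      -234        30 ]
[       -6        -7       111 ]
[      185       196       -36 ]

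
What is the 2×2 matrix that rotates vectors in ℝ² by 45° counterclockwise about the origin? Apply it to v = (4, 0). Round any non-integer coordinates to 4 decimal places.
R = [[√2/2, -√2/2], [√2/2, √2/2]]; R·v = (2.8284, 2.8284)

A counterclockwise rotation by angle θ in ℝ² has matrix R(θ) = [[cos θ, -sin θ], [sin θ, cos θ]].
For θ = 45°: cos θ = √2/2, sin θ = √2/2.
R(45°) = [[√2/2, -√2/2], [√2/2, √2/2]].
R·v = [√2/2·4 + (-√2/2)·0, √2/2·4 + √2/2·0] = (2.8284, 2.8284).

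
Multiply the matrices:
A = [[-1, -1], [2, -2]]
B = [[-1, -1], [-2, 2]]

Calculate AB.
[[3, -1], [2, -6]]

Each entry (i,j) of AB = sum over k of A[i][k]*B[k][j].
(AB)[0][0] = (-1)*(-1) + (-1)*(-2) = 3
(AB)[0][1] = (-1)*(-1) + (-1)*(2) = -1
(AB)[1][0] = (2)*(-1) + (-2)*(-2) = 2
(AB)[1][1] = (2)*(-1) + (-2)*(2) = -6
AB = [[3, -1], [2, -6]]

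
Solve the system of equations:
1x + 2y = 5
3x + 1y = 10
x = 3, y = 1

Use elimination (row reduction):
Equation 1: 1x + 2y = 5.
Equation 2: 3x + 1y = 10.
Multiply Eq1 by 3 and Eq2 by 1: 3x + 6y = 15;  3x + 1y = 10.
Subtract: (-5)y = -5, so y = 1.
Back-substitute into Eq1: 1x + 2*(1) = 5, so x = 3.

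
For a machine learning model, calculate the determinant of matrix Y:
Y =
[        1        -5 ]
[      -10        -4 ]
det(Y) = -54

For a 2×2 matrix [[a, b], [c, d]], det = a*d - b*c.
det(Y) = (1)*(-4) - (-5)*(-10) = -4 - 50 = -54.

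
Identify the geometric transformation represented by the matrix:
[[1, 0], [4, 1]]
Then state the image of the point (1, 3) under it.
vertical shear with factor 4; image of (1, 3) is (1, 7)

The matrix [[1, 0], [k, 1]] sends (x, y) to (x, 4x + y), leaving the x-coordinate fixed: a vertical shear.
The matrix [[1, 0], [4, 1]] represents: vertical shear with factor 4.
Applying it to (1, 3): [1·1 + 0·3, 4·1 + 1·3] = (1, 7).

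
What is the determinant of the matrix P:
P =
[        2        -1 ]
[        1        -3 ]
det(P) = -5

For a 2×2 matrix [[a, b], [c, d]], det = a*d - b*c.
det(P) = (2)*(-3) - (-1)*(1) = -6 + 1 = -5.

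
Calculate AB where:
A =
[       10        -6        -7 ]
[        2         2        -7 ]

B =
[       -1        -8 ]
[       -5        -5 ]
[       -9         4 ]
AB =
[       83       -78 ]
[       51       -54 ]

Matrix multiplication: (AB)[i][j] = sum over k of A[i][k] * B[k][j].
  (AB)[0][0] = (10)*(-1) + (-6)*(-5) + (-7)*(-9) = 83
  (AB)[0][1] = (10)*(-8) + (-6)*(-5) + (-7)*(4) = -78
  (AB)[1][0] = (2)*(-1) + (2)*(-5) + (-7)*(-9) = 51
  (AB)[1][1] = (2)*(-8) + (2)*(-5) + (-7)*(4) = -54
AB =
[       83       -78 ]
[       51       -54 ]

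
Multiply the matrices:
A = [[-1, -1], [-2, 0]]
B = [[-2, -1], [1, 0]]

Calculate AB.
[[1, 1], [4, 2]]

Each entry (i,j) of AB = sum over k of A[i][k]*B[k][j].
(AB)[0][0] = (-1)*(-2) + (-1)*(1) = 1
(AB)[0][1] = (-1)*(-1) + (-1)*(0) = 1
(AB)[1][0] = (-2)*(-2) + (0)*(1) = 4
(AB)[1][1] = (-2)*(-1) + (0)*(0) = 2
AB = [[1, 1], [4, 2]]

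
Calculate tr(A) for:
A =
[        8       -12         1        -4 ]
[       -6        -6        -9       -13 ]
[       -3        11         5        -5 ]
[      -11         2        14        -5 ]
tr(A) = 8 - 6 + 5 - 5 = 2

The trace of a square matrix is the sum of its diagonal entries.
Diagonal entries of A: A[0][0] = 8, A[1][1] = -6, A[2][2] = 5, A[3][3] = -5.
tr(A) = 8 - 6 + 5 - 5 = 2.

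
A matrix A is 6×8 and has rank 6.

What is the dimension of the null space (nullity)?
2

The rank-nullity theorem for an m×n matrix states:
rank(A) + nullity(A) = n (the number of columns).
Here n = 8 and rank(A) = 6, so nullity(A) = 8 - 6 = 2.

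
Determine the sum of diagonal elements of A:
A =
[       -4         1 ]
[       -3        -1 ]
tr(A) = -4 - 1 = -5

The trace of a square matrix is the sum of its diagonal entries.
Diagonal entries of A: A[0][0] = -4, A[1][1] = -1.
tr(A) = -4 - 1 = -5.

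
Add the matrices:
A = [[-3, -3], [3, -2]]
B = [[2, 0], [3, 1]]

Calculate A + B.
[[-1, -3], [6, -1]]

Add corresponding elements:
(-3)+(2)=-1
(-3)+(0)=-3
(3)+(3)=6
(-2)+(1)=-1
A + B = [[-1, -3], [6, -1]]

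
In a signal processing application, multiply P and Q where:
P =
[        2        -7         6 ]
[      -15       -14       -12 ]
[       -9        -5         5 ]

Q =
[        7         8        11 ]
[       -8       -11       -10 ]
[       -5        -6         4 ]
PQ =
[       40        57       116 ]
[       67       106       -73 ]
[      -48       -47       -29 ]

Matrix multiplication: (PQ)[i][j] = sum over k of P[i][k] * Q[k][j].
  (PQ)[0][0] = (2)*(7) + (-7)*(-8) + (6)*(-5) = 40
  (PQ)[0][1] = (2)*(8) + (-7)*(-11) + (6)*(-6) = 57
  (PQ)[0][2] = (2)*(11) + (-7)*(-10) + (6)*(4) = 116
  (PQ)[1][0] = (-15)*(7) + (-14)*(-8) + (-12)*(-5) = 67
  (PQ)[1][1] = (-15)*(8) + (-14)*(-11) + (-12)*(-6) = 106
  (PQ)[1][2] = (-15)*(11) + (-14)*(-10) + (-12)*(4) = -73
  (PQ)[2][0] = (-9)*(7) + (-5)*(-8) + (5)*(-5) = -48
  (PQ)[2][1] = (-9)*(8) + (-5)*(-11) + (5)*(-6) = -47
  (PQ)[2][2] = (-9)*(11) + (-5)*(-10) + (5)*(4) = -29
PQ =
[       40        57       116 ]
[       67       106       -73 ]
[      -48       -47       -29 ]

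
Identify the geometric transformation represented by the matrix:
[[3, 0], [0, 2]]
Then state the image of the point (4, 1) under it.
non-uniform scaling by (3, 2); image of (4, 1) is (12, 2)

This is diagonal with distinct entries, so it scales the x-axis by 3 and the y-axis by 2.
The matrix [[3, 0], [0, 2]] represents: non-uniform scaling by (3, 2).
Applying it to (4, 1): [3·4 + 0·1, 0·4 + 2·1] = (12, 2).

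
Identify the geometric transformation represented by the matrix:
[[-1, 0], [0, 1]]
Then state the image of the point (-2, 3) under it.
reflection across the y-axis; image of (-2, 3) is (2, 3)

This is a symmetric orthogonal matrix with determinant -1, which characterizes a reflection in ℝ².
The matrix [[-1, 0], [0, 1]] represents: reflection across the y-axis.
Applying it to (-2, 3): [-1·-2 + 0·3, 0·-2 + 1·3] = (2, 3).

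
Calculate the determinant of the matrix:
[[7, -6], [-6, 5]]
-1

For a 2×2 matrix [[a, b], [c, d]], det = ad - bc
det = (7)(5) - (-6)(-6) = 35 - 36 = -1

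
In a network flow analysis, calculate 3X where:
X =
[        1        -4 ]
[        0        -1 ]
3X =
[        3       -12 ]
[        0        -3 ]

Scalar multiplication is elementwise: (3X)[i][j] = 3 * X[i][j].
  (3X)[0][0] = 3 * (1) = 3
  (3X)[0][1] = 3 * (-4) = -12
  (3X)[1][0] = 3 * (0) = 0
  (3X)[1][1] = 3 * (-1) = -3
3X =
[        3       -12 ]
[        0        -3 ]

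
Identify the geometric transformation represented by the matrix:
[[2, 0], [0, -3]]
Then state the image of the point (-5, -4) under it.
non-uniform scaling by (2, -3); image of (-5, -4) is (-10, 12)

This is diagonal with distinct entries, so it scales the x-axis by 2 and the y-axis by -3.
The matrix [[2, 0], [0, -3]] represents: non-uniform scaling by (2, -3).
Applying it to (-5, -4): [2·-5 + 0·-4, 0·-5 + -3·-4] = (-10, 12).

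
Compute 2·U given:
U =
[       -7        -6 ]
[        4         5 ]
2U =
[      -14       -12 ]
[        8        10 ]

Scalar multiplication is elementwise: (2U)[i][j] = 2 * U[i][j].
  (2U)[0][0] = 2 * (-7) = -14
  (2U)[0][1] = 2 * (-6) = -12
  (2U)[1][0] = 2 * (4) = 8
  (2U)[1][1] = 2 * (5) = 10
2U =
[      -14       -12 ]
[        8        10 ]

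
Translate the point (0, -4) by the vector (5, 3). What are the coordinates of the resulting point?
(5, -1)

Translation by (5, 3):
x' = 0 + 5 = 5
y' = -4 + 3 = -1
Homogeneous matrix: [[1, 0, 5], [0, 1, 3], [0, 0, 1]]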